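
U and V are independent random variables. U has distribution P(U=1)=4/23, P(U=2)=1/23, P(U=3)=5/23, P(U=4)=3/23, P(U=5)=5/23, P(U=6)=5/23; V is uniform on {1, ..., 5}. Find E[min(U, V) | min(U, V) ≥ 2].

P(min(U, V) ≥ 2) = 76/115.
Summing min(U,V)·P(x,y) over outcomes with min(U, V) ≥ 2 gives 242/115.
E[min(U, V) | min(U, V) ≥ 2] = (242/115) / (76/115) = 121/38.

121/38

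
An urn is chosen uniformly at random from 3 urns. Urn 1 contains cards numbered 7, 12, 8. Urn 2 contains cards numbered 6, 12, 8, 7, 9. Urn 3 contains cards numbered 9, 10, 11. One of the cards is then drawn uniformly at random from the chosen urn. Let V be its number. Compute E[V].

137/15

E[V | urn 1] = (7+12+8)/3 = 9.
E[V | urn 2] = (6+12+8+7+9)/5 = 42/5.
E[V | urn 3] = (9+10+11)/3 = 10.
By the law of total expectation,
E[V] = (1/3)·(9) + (1/3)·(42/5) + (1/3)·(10) = 137/15.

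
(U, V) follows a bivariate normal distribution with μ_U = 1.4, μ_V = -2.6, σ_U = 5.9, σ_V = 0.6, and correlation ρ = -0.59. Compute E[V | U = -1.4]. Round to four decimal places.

-2.4320

For a bivariate normal, E[V | U=x] = μ_V + ρ·(σ_V/σ_U)·(x − μ_U).
E[V | U=-1.4] = -2.6 + (-0.59)·(0.6/5.9)·(-1.4 − (1.4)) = -2.6 + (-0.06)·(-2.8) = -2.4320.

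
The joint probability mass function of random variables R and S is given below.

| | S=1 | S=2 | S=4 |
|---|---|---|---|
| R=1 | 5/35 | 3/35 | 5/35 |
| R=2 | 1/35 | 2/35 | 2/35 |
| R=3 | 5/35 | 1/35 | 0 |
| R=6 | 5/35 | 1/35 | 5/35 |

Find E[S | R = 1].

31/13

P(R = 1) = 13/35.
Σ S·P over the event = 1·(5/35) + 2·(3/35) + 4·(5/35) = 31/35.
E[S | R = 1] = (31/35) / (13/35) = 31/13.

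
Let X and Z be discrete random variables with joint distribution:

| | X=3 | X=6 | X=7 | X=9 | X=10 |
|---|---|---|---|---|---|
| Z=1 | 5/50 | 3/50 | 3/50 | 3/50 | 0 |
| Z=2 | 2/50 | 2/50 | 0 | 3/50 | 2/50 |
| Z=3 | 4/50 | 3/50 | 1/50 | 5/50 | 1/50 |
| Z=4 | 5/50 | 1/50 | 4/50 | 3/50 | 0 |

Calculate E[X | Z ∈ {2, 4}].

141/22

P(Z ∈ {2, 4}) = 11/25.
Summing X·P(X=x,Z=y) over the conditioning event gives 141/50.
E[X | Z ∈ {2, 4}] = (141/50) / (11/25) = 141/22.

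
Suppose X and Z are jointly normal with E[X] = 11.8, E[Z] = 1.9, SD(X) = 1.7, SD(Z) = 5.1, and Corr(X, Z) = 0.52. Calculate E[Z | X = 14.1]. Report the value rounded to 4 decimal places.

5.4880

For a bivariate normal, E[Z | X=x] = μ_Z + ρ·(σ_Z/σ_X)·(x − μ_X).
E[Z | X=14.1] = 1.9 + (0.52)·(5.1/1.7)·(14.1 − (11.8)) = 1.9 + (1.56)·(2.3) = 5.4880.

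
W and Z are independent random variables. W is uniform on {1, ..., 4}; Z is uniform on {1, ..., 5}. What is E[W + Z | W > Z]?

5

Outcomes with W > Z: (2,1), (3,1), (3,2), (4,1), (4,2), (4,3), each with probability 1/20.
E[W + Z | W > Z] = (3 + 4 + 5 + 5 + 6 + 7) / 6 = 5.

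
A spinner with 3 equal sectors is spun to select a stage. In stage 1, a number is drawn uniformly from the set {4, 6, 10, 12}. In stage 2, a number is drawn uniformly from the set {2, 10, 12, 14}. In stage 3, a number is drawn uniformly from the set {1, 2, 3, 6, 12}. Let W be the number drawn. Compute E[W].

223/30

E[W | stage 1] = (4+6+10+12)/4 = 8.
E[W | stage 2] = (2+10+12+14)/4 = 19/2.
E[W | stage 3] = (1+2+3+6+12)/5 = 24/5.
E[W] = (1/3)·(8) + (1/3)·(19/2) + (1/3)·(24/5) = 223/30.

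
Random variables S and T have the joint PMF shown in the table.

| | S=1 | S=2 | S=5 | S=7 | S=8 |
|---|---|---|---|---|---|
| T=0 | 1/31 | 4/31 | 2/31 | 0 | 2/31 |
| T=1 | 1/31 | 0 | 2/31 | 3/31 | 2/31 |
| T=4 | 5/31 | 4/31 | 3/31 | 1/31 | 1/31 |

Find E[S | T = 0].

P(T = 0) = 9/31.
Σ S·P over the event = 1·(1/31) + 2·(4/31) + 5·(2/31) + 8·(2/31) = 35/31.
E[S | T = 0] = (35/31) / (9/31) = 35/9.

35/9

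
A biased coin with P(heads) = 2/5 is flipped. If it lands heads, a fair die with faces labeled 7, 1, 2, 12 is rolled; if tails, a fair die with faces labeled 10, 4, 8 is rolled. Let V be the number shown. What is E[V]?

E[V | heads] = (7+1+2+12)/4 = 11/2.
E[V | tails] = (10+4+8)/3 = 22/3.
By the law of total expectation,
E[V] = (2/5)·(11/2) + (3/5)·(22/3) = 33/5.

33/5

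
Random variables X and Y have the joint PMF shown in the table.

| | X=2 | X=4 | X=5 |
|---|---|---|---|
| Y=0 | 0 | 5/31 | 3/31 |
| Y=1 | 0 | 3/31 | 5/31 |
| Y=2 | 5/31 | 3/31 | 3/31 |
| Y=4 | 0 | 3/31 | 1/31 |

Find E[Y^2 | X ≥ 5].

11/4

P(X ≥ 5) = 12/31.
Σ Y^2·P over the event = 0·(3/31) + 1·(5/31) + 4·(3/31) + 16·(1/31) = 33/31.
E[Y^2 | X ≥ 5] = (33/31) / (12/31) = 11/4.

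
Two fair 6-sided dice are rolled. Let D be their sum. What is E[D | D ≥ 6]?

P(D ≥ 6) = 13/18.
Σ over the event: 6·5/36 + 7·1/6 + 8·5/36 + 9·1/9 + 10·1/12 + 11·1/18 + 12·1/36 = 53/9.
E[D | D ≥ 6] = (53/9) / (13/18) = 106/13.

106/13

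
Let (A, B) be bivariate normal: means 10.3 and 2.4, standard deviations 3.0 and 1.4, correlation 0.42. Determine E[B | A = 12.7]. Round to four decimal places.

2.8704

The regression of B on A has slope ρ·σ_B/σ_A and passes through (μ_A, μ_B).
E[B | A=12.7] = 2.4 + (0.42)·(1.4/3.0)·(12.7 − (10.3)) = 2.4 + (0.196)·(2.4) = 2.8704.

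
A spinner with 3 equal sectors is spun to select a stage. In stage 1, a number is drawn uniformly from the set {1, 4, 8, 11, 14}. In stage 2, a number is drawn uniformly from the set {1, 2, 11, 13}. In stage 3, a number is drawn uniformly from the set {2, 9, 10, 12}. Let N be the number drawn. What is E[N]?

E[N | stage 1] = (1+4+8+11+14)/5 = 38/5.
E[N | stage 2] = (1+2+11+13)/4 = 27/4.
E[N | stage 3] = (2+9+10+12)/4 = 33/4.
E[N] = (1/3)·(38/5) + (1/3)·(27/4) + (1/3)·(33/4) = 113/15.

113/15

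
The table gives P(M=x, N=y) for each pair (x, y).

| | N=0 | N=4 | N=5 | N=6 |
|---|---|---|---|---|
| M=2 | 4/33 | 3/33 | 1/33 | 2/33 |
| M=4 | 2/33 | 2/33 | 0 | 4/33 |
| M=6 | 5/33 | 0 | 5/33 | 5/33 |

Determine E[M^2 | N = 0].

228/11

P(N = 0) = 1/3.
Σ M^2·P over the event = 4·(4/33) + 16·(2/33) + 36·(5/33) = 76/11.
E[M^2 | N = 0] = (76/11) / (1/3) = 228/11.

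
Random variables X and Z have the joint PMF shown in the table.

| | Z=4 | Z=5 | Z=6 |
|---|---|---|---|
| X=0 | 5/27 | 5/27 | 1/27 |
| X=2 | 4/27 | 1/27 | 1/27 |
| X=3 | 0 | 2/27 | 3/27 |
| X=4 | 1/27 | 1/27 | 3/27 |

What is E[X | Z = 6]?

23/8

P(Z = 6) = 8/27.
Σ X·P over the event = 0·(1/27) + 2·(1/27) + 3·(3/27) + 4·(3/27) = 23/27.
E[X | Z = 6] = (23/27) / (8/27) = 23/8.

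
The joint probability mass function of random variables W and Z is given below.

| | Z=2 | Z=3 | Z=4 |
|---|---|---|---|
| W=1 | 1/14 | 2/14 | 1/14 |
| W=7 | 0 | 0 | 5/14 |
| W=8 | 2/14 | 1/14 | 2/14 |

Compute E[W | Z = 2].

17/3

P(Z = 2) = 3/14.
Σ W·P over the event = 1·(1/14) + 8·(2/14) = 17/14.
E[W | Z = 2] = (17/14) / (3/14) = 17/3.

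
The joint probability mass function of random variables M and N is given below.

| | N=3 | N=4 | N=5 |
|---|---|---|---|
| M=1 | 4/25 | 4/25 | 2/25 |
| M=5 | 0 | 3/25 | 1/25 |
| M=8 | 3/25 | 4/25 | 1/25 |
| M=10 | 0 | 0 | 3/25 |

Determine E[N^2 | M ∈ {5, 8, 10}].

P(M ∈ {5, 8, 10}) = 3/5.
Summing N^2·P(M=x,N=y) over the conditioning event gives 264/25.
E[N^2 | M ∈ {5, 8, 10}] = (264/25) / (3/5) = 88/5.

88/5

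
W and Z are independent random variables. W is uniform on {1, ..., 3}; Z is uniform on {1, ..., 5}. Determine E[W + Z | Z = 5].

Outcomes with Z = 5: (1,5), (2,5), (3,5), each with probability 1/15.
E[W + Z | Z = 5] = (6 + 7 + 8) / 3 = 7.

7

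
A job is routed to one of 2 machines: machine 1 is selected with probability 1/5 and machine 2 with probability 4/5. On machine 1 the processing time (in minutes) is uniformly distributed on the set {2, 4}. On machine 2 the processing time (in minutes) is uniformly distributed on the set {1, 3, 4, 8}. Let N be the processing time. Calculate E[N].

E[N | machine 1] = (2+4)/2 = 3.
E[N | machine 2] = (1+3+4+8)/4 = 4.
E[N] = (1/5)·(3) + (4/5)·(4) = 19/5.

19/5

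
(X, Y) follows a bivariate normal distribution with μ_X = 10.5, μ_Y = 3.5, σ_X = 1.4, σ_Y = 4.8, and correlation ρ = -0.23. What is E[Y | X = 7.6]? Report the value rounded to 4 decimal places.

E[Y | X=x] = μ_Y + ρ(σ_Y/σ_X)(x − μ_X) for jointly normal variables.
E[Y | X=7.6] = 3.5 + (-0.23)·(4.8/1.4)·(7.6 − (10.5)) = 3.5 + (-0.78857)·(-2.9) = 5.7869.

5.7869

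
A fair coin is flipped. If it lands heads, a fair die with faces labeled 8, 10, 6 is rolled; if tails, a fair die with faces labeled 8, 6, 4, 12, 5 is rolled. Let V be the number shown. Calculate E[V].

15/2

E[V | heads] = (8+10+6)/3 = 8.
E[V | tails] = (8+6+4+12+5)/5 = 7.
E[V] = (1/2)·(8) + (1/2)·(7) = 15/2.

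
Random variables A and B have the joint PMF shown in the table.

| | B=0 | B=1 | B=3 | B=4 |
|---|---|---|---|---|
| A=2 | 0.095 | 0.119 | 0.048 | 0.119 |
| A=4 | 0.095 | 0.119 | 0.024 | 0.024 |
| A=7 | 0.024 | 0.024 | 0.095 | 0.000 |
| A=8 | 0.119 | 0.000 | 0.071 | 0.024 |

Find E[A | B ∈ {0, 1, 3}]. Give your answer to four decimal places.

4.7983

P(B ∈ {0, 1, 3}) = 0.833.
Summing A·P(A=x,B=y) over the conditioning event gives 3.997.
E[A | B ∈ {0, 1, 3}] = (3.997) / (0.833) = 4.7983.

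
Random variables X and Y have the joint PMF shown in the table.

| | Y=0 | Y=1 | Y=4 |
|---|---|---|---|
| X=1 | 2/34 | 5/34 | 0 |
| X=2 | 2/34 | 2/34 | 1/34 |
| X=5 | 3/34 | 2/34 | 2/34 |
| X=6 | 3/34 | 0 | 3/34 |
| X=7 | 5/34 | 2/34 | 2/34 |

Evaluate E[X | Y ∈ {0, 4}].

118/23

P(Y ∈ {0, 4}) = 23/34.
Summing X·P(X=x,Y=y) over the conditioning event gives 59/17.
E[X | Y ∈ {0, 4}] = (59/17) / (23/34) = 118/23.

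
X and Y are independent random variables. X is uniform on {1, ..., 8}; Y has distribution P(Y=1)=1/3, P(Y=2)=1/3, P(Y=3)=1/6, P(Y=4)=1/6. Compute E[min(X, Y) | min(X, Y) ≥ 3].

41/12

P(min(X, Y) ≥ 3) = 1/4.
Summing min(X,Y)·P(x,y) over outcomes with min(X, Y) ≥ 3 gives 41/48.
E[min(X, Y) | min(X, Y) ≥ 3] = (41/48) / (1/4) = 41/12.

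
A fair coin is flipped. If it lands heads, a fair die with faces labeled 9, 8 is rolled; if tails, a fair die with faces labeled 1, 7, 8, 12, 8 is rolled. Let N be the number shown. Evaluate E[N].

E[N | heads] = (9+8)/2 = 17/2.
E[N | tails] = (1+7+8+12+8)/5 = 36/5.
By the law of total expectation,
E[N] = (1/2)·(17/2) + (1/2)·(36/5) = 157/20.

157/20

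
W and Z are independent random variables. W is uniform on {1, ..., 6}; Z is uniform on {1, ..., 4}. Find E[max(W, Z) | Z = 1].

7/2

Outcomes with Z = 1: (1,1), (2,1), (3,1), (4,1), (5,1), (6,1), each with probability 1/24.
E[max(W, Z) | Z = 1] = (1 + 2 + 3 + 4 + 5 + 6) / 6 = 7/2.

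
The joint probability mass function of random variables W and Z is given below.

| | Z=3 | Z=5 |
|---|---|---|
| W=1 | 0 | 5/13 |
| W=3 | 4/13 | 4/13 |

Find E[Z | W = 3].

P(W = 3) = 8/13.
Summing Z·P(W=x,Z=y) over the conditioning event gives 32/13.
E[Z | W = 3] = (32/13) / (8/13) = 4.

4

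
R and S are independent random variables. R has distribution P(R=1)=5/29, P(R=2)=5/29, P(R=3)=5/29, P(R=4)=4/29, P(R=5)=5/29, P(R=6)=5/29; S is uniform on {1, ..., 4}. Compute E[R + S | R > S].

452/67

P(R > S) = 67/116.
Summing (R+S)·P(x,y) over outcomes with R > S gives 113/29.
E[R + S | R > S] = (113/29) / (67/116) = 452/67.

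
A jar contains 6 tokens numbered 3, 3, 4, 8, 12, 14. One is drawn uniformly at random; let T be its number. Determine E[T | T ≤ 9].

P(T ≤ 9) = 2/3.
Σ over the event: 3·1/3 + 4·1/6 + 8·1/6 = 3.
E[T | T ≤ 9] = (3) / (2/3) = 9/2.

9/2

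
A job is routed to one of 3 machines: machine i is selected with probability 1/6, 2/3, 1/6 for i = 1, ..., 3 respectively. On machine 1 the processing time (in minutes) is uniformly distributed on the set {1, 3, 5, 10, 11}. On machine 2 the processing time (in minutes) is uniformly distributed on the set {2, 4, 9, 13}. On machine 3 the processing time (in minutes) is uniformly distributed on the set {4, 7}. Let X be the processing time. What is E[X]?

79/12

E[X | machine 1] = (1+3+5+10+11)/5 = 6.
E[X | machine 2] = (2+4+9+13)/4 = 7.
E[X | machine 3] = (4+7)/2 = 11/2.
E[X] = (1/6)·(6) + (2/3)·(7) + (1/6)·(11/2) = 79/12.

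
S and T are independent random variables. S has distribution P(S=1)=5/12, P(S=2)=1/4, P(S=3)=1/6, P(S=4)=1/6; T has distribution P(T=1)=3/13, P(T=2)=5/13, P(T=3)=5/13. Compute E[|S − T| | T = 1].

13/12

P(T = 1) = 3/13.
Summing |S−T|·P(x,y) over outcomes with T = 1 gives 1/4.
E[|S − T| | T = 1] = (1/4) / (3/13) = 13/12.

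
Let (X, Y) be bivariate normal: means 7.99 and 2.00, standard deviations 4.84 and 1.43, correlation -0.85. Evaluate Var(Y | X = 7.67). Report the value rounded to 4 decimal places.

Var(Y | X=x) = (1 − ρ²)·σ_Y².
Var(Y | X=7.67) = (1.43)²·(1 − (-0.85)²) = 2.0449·0.2775 = 0.5675.

0.5675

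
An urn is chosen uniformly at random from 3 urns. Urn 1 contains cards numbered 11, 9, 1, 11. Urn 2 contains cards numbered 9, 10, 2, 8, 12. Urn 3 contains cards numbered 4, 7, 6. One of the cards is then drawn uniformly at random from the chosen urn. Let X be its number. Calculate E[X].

328/45

E[X | urn 1] = (11+9+1+11)/4 = 8.
E[X | urn 2] = (9+10+2+8+12)/5 = 41/5.
E[X | urn 3] = (4+7+6)/3 = 17/3.
E[X] = (1/3)·(8) + (1/3)·(41/5) + (1/3)·(17/3) = 328/45.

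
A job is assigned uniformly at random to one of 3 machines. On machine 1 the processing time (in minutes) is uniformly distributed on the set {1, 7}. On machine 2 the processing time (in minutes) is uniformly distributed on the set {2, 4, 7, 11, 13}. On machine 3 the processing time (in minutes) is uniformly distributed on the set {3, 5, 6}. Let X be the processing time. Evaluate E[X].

E[X | machine 1] = (1+7)/2 = 4.
E[X | machine 2] = (2+4+7+11+13)/5 = 37/5.
E[X | machine 3] = (3+5+6)/3 = 14/3.
By the law of total expectation,
E[X] = (1/3)·(4) + (1/3)·(37/5) + (1/3)·(14/3) = 241/45.

241/45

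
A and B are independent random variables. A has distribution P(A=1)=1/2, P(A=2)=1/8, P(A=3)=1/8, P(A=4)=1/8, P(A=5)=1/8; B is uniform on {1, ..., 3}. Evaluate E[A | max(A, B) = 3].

15/8

P(max(A, B) = 3) = 1/3.
Summing A·P(x,y) over outcomes with max(A, B) = 3 gives 5/8.
E[A | max(A, B) = 3] = (5/8) / (1/3) = 15/8.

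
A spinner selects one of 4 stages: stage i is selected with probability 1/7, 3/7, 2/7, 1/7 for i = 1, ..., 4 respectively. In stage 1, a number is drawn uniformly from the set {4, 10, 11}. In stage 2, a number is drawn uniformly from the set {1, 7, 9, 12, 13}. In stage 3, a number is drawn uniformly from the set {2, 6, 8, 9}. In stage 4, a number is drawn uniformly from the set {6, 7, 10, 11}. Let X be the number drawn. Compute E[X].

818/105

E[X | stage 1] = (4+10+11)/3 = 25/3.
E[X | stage 2] = (1+7+9+12+13)/5 = 42/5.
E[X | stage 3] = (2+6+8+9)/4 = 25/4.
E[X | stage 4] = (6+7+10+11)/4 = 17/2.
E[X] = (1/7)·(25/3) + (3/7)·(42/5) + (2/7)·(25/4) + (1/7)·(17/2) = 818/105.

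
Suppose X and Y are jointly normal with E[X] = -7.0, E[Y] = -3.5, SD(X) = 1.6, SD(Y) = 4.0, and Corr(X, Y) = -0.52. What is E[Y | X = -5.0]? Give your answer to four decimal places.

The regression of Y on X has slope ρ·σ_Y/σ_X and passes through (μ_X, μ_Y).
E[Y | X=-5.0] = -3.5 + (-0.52)·(4.0/1.6)·(-5.0 − (-7.0)) = -3.5 + (-1.3)·(2) = -6.1000.

-6.1000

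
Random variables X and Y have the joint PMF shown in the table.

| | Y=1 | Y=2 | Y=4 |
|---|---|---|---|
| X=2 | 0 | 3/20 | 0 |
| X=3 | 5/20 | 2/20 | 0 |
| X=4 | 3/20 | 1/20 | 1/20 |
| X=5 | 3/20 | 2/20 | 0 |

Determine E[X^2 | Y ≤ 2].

264/19

P(Y ≤ 2) = 19/20.
Σ X^2·P over the event = 4·(3/20) + 9·(5/20) + 9·(2/20) + 16·(3/20) + 16·(1/20) + 25·(3/20) + 25·(2/20) = 66/5.
E[X^2 | Y ≤ 2] = (66/5) / (19/20) = 264/19.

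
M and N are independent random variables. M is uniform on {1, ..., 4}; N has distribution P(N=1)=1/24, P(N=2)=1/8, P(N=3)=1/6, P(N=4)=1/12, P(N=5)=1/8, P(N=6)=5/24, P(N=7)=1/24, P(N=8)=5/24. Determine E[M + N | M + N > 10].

126/11

P(M + N > 10) = 11/96.
Summing (M+N)·P(x,y) over outcomes with M + N > 10 gives 21/16.
E[M + N | M + N > 10] = (21/16) / (11/96) = 126/11.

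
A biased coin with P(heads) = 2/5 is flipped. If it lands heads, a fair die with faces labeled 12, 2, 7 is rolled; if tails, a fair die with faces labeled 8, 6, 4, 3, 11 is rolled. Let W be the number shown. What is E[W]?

166/25

E[W | heads] = (12+2+7)/3 = 7.
E[W | tails] = (8+6+4+3+11)/5 = 32/5.
E[W] = (2/5)·(7) + (3/5)·(32/5) = 166/25.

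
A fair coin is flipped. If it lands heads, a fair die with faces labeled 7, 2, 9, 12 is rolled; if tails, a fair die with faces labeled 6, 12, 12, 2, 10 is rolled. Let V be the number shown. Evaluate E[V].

E[V | heads] = (7+2+9+12)/4 = 15/2.
E[V | tails] = (6+12+12+2+10)/5 = 42/5.
E[V] = (1/2)·(15/2) + (1/2)·(42/5) = 159/20.

159/20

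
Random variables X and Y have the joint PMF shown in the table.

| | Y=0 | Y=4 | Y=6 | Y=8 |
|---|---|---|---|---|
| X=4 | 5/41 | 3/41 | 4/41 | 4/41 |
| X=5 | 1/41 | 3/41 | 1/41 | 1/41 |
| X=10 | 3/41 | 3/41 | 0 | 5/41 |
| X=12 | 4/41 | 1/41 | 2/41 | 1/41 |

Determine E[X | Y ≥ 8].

P(Y ≥ 8) = 11/41.
Σ X·P over the event = 4·(4/41) + 5·(1/41) + 10·(5/41) + 12·(1/41) = 83/41.
E[X | Y ≥ 8] = (83/41) / (11/41) = 83/11.

83/11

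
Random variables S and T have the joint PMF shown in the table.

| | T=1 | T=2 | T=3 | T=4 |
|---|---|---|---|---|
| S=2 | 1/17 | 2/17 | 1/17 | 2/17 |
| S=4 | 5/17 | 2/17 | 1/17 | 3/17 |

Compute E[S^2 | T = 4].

56/5

P(T = 4) = 5/17.
Σ S^2·P over the event = 4·(2/17) + 16·(3/17) = 56/17.
E[S^2 | T = 4] = (56/17) / (5/17) = 56/5.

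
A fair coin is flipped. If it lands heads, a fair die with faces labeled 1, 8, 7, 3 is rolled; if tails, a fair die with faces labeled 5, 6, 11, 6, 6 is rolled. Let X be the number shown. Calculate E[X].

E[X | heads] = (1+8+7+3)/4 = 19/4.
E[X | tails] = (5+6+11+6+6)/5 = 34/5.
By the law of total expectation,
E[X] = (1/2)·(19/4) + (1/2)·(34/5) = 231/40.

231/40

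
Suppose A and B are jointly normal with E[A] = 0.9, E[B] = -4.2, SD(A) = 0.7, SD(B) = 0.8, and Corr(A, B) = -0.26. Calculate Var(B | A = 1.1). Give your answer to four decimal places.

The conditional variance in a bivariate normal is σ_B²(1 − ρ²), independent of x.
Var(B | A=1.1) = (0.8)²·(1 − (-0.26)²) = 0.64·0.9324 = 0.5967.

0.5967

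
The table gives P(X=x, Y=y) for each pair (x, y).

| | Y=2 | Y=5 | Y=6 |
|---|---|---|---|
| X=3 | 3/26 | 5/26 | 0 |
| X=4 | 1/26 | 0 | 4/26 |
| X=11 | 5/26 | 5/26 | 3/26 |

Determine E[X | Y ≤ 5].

138/19

P(Y ≤ 5) = 19/26.
Σ X·P over the event = 3·(3/26) + 3·(5/26) + 4·(1/26) + 11·(5/26) + 11·(5/26) = 69/13.
E[X | Y ≤ 5] = (69/13) / (19/26) = 138/19.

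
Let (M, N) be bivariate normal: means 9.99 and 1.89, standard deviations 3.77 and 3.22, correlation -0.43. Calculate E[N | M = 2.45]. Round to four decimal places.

The regression of N on M has slope ρ·σ_N/σ_M and passes through (μ_M, μ_N).
E[N | M=2.45] = 1.89 + (-0.43)·(3.22/3.77)·(2.45 − (9.99)) = 1.89 + (-0.36727)·(-7.54) = 4.6592.

4.6592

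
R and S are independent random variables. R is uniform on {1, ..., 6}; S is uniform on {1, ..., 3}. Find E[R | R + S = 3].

3/2

P(R + S = 3) = 1/9.
Summing R·P(x,y) over outcomes with R + S = 3 gives 1/6.
E[R | R + S = 3] = (1/6) / (1/9) = 3/2.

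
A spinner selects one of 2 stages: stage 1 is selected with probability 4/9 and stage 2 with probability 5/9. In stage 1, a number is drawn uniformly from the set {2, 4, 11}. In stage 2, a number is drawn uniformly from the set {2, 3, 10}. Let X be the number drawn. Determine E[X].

143/27

E[X | stage 1] = (2+4+11)/3 = 17/3.
E[X | stage 2] = (2+3+10)/3 = 5.
E[X] = (4/9)·(17/3) + (5/9)·(5) = 143/27.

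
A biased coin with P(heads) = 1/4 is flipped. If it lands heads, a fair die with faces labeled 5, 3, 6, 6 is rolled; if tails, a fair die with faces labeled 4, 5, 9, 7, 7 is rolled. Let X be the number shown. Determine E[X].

E[X | heads] = (5+3+6+6)/4 = 5.
E[X | tails] = (4+5+9+7+7)/5 = 32/5.
E[X] = (1/4)·(5) + (3/4)·(32/5) = 121/20.

121/20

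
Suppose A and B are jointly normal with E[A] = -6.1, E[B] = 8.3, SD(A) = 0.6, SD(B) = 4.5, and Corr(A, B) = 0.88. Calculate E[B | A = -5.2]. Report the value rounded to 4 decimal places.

14.2400

The regression of B on A has slope ρ·σ_B/σ_A and passes through (μ_A, μ_B).
E[B | A=-5.2] = 8.3 + (0.88)·(4.5/0.6)·(-5.2 − (-6.1)) = 8.3 + (6.6)·(0.9) = 14.2400.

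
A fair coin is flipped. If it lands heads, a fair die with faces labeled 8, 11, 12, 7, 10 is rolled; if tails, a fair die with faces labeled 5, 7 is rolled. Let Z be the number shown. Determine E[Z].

E[Z | heads] = (8+11+12+7+10)/5 = 48/5.
E[Z | tails] = (5+7)/2 = 6.
By the law of total expectation,
E[Z] = (1/2)·(48/5) + (1/2)·(6) = 39/5.

39/5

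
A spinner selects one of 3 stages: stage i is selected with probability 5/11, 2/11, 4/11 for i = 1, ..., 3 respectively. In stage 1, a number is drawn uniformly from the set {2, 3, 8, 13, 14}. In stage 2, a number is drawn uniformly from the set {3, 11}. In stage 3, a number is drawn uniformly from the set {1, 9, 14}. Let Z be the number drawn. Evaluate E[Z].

E[Z | stage 1] = (2+3+8+13+14)/5 = 8.
E[Z | stage 2] = (3+11)/2 = 7.
E[Z | stage 3] = (1+9+14)/3 = 8.
E[Z] = (5/11)·(8) + (2/11)·(7) + (4/11)·(8) = 86/11.

86/11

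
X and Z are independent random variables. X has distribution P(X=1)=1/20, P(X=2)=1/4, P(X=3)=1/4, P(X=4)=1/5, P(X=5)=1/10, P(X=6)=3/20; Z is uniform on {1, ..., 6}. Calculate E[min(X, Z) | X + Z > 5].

P(X + Z > 5) = 29/40.
Summing min(X,Z)·P(x,y) over outcomes with X + Z > 5 gives 263/120.
E[min(X, Z) | X + Z > 5] = (263/120) / (29/40) = 263/87.

263/87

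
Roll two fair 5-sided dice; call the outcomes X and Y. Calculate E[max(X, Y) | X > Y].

P(X > Y) = 2/5.
Summing max(X,Y)·P(x,y) over outcomes with X > Y gives 8/5.
E[max(X, Y) | X > Y] = (8/5) / (2/5) = 4.

4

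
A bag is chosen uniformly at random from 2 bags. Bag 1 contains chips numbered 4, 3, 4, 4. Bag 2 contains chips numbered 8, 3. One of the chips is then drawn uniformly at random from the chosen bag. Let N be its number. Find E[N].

37/8

E[N | bag 1] = (4+3+4+4)/4 = 15/4.
E[N | bag 2] = (8+3)/2 = 11/2.
By the law of total expectation,
E[N] = (1/2)·(15/4) + (1/2)·(11/2) = 37/8.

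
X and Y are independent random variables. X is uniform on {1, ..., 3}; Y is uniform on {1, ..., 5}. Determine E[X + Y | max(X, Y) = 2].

10/3

P(max(X, Y) = 2) = 1/5.
Summing (X+Y)·P(x,y) over outcomes with max(X, Y) = 2 gives 2/3.
E[X + Y | max(X, Y) = 2] = (2/3) / (1/5) = 10/3.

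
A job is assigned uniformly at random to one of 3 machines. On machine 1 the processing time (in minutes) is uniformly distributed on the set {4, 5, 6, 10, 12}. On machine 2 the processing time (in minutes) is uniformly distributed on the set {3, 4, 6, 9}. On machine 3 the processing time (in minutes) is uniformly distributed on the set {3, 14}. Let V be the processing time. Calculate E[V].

E[V | machine 1] = (4+5+6+10+12)/5 = 37/5.
E[V | machine 2] = (3+4+6+9)/4 = 11/2.
E[V | machine 3] = (3+14)/2 = 17/2.
E[V] = (1/3)·(37/5) + (1/3)·(11/2) + (1/3)·(17/2) = 107/15.

107/15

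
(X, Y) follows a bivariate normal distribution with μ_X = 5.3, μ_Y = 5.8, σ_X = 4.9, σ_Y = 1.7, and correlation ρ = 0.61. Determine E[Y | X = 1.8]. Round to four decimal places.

5.0593

For a bivariate normal, E[Y | X=x] = μ_Y + ρ·(σ_Y/σ_X)·(x − μ_X).
E[Y | X=1.8] = 5.8 + (0.61)·(1.7/4.9)·(1.8 − (5.3)) = 5.8 + (0.21163)·(-3.5) = 5.0593.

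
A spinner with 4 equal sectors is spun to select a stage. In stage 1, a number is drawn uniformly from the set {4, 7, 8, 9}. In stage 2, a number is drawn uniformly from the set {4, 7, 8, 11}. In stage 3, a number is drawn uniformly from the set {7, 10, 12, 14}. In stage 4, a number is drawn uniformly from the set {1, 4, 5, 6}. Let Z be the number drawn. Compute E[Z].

E[Z | stage 1] = (4+7+8+9)/4 = 7.
E[Z | stage 2] = (4+7+8+11)/4 = 15/2.
E[Z | stage 3] = (7+10+12+14)/4 = 43/4.
E[Z | stage 4] = (1+4+5+6)/4 = 4.
E[Z] = (1/4)·(7) + (1/4)·(15/2) + (1/4)·(43/4) + (1/4)·(4) = 117/16.

117/16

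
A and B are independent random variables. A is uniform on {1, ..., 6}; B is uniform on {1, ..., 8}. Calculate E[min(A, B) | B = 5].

Outcomes with B = 5: (1,5), (2,5), (3,5), (4,5), (5,5), (6,5), each with probability 1/48.
E[min(A, B) | B = 5] = (1 + 2 + 3 + 4 + 5 + 5) / 6 = 10/3.

10/3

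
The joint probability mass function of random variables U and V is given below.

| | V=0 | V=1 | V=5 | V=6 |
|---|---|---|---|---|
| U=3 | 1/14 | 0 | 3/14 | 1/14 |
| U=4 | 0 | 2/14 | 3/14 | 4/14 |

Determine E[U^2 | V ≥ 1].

180/13

P(V ≥ 1) = 13/14.
Summing U^2·P(U=x,V=y) over the conditioning event gives 90/7.
E[U^2 | V ≥ 1] = (90/7) / (13/14) = 180/13.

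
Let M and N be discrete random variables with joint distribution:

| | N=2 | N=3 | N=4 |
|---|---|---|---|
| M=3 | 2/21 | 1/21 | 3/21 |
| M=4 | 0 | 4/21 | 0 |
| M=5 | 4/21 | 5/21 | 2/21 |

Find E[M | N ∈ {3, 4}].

21/5

P(N ∈ {3, 4}) = 5/7.
Σ M·P over the event = 3·(1/21) + 3·(3/21) + 4·(4/21) + 5·(5/21) + 5·(2/21) = 3.
E[M | N ∈ {3, 4}] = (3) / (5/7) = 21/5.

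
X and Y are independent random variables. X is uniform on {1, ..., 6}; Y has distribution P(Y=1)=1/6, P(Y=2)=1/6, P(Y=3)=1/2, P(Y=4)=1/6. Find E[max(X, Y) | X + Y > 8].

P(X + Y > 8) = 5/36.
Summing max(X,Y)·P(x,y) over outcomes with X + Y > 8 gives 29/36.
E[max(X, Y) | X + Y > 8] = (29/36) / (5/36) = 29/5.

29/5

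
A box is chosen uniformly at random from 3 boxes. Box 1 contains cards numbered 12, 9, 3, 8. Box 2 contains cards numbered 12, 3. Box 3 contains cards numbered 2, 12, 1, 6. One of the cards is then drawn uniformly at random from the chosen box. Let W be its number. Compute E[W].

E[W | box 1] = (12+9+3+8)/4 = 8.
E[W | box 2] = (12+3)/2 = 15/2.
E[W | box 3] = (2+12+1+6)/4 = 21/4.
E[W] = (1/3)·(8) + (1/3)·(15/2) + (1/3)·(21/4) = 83/12.

83/12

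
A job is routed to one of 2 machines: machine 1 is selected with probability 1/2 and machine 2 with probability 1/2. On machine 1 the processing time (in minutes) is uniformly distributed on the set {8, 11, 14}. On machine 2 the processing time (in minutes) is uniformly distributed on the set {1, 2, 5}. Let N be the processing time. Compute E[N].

41/6

E[N | machine 1] = (8+11+14)/3 = 11.
E[N | machine 2] = (1+2+5)/3 = 8/3.
By the law of total expectation,
E[N] = (1/2)·(11) + (1/2)·(8/3) = 41/6.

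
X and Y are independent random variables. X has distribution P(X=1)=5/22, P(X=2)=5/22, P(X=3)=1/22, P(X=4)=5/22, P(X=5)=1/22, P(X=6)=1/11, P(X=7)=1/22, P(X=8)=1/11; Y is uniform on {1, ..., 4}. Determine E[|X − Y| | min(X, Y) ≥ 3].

11/6

P(min(X, Y) ≥ 3) = 3/11.
Summing |X−Y|·P(x,y) over outcomes with min(X, Y) ≥ 3 gives 1/2.
E[|X − Y| | min(X, Y) ≥ 3] = (1/2) / (3/11) = 11/6.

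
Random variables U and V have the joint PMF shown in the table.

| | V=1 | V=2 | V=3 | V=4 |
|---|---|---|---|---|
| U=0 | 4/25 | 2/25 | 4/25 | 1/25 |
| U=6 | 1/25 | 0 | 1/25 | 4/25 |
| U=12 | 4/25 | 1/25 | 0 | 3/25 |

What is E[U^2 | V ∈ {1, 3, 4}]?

P(V ∈ {1, 3, 4}) = 22/25.
Σ U^2·P over the event = 0·(4/25) + 0·(4/25) + 0·(1/25) + 36·(1/25) + 36·(1/25) + 36·(4/25) + 144·(4/25) + 144·(3/25) = 1224/25.
E[U^2 | V ∈ {1, 3, 4}] = (1224/25) / (22/25) = 612/11.

612/11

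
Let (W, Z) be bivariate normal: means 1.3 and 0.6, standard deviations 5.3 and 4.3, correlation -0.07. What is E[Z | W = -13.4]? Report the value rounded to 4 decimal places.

E[Z | W=x] = μ_Z + ρ(σ_Z/σ_W)(x − μ_W) for jointly normal variables.
E[Z | W=-13.4] = 0.6 + (-0.07)·(4.3/5.3)·(-13.4 − (1.3)) = 0.6 + (-0.056792)·(-14.7) = 1.4348.

1.4348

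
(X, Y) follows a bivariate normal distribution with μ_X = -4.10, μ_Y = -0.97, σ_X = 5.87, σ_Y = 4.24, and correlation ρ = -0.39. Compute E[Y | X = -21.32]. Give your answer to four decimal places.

3.8809

For a bivariate normal, E[Y | X=x] = μ_Y + ρ·(σ_Y/σ_X)·(x − μ_X).
E[Y | X=-21.32] = -0.97 + (-0.39)·(4.24/5.87)·(-21.32 − (-4.10)) = -0.97 + (-0.2817)·(-17.22) = 3.8809.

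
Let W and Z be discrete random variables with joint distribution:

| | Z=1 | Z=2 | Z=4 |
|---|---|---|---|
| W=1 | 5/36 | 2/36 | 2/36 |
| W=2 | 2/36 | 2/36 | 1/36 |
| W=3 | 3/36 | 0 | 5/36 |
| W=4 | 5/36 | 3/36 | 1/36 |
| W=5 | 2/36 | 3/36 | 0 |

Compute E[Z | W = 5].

8/5

P(W = 5) = 5/36.
Σ Z·P over the event = 1·(2/36) + 2·(3/36) = 2/9.
E[Z | W = 5] = (2/9) / (5/36) = 8/5.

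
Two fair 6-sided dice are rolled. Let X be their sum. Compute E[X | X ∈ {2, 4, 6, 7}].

P(X ∈ {2, 4, 6, 7}) = 5/12.
Σ over the event: 2·1/36 + 4·1/12 + 6·5/36 + 7·1/6 = 43/18.
E[X | X ∈ {2, 4, 6, 7}] = (43/18) / (5/12) = 86/15.

86/15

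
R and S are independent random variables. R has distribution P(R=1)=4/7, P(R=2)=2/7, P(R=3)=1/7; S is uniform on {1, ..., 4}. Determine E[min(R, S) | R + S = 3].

P(R + S = 3) = 3/14.
Summing min(R,S)·P(x,y) over outcomes with R + S = 3 gives 3/14.
E[min(R, S) | R + S = 3] = (3/14) / (3/14) = 1.

1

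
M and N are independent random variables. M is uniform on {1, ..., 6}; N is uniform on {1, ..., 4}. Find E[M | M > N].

32/7

P(M > N) = 7/12.
Summing M·P(x,y) over outcomes with M > N gives 8/3.
E[M | M > N] = (8/3) / (7/12) = 32/7.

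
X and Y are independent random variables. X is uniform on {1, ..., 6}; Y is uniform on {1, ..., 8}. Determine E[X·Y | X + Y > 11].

Outcomes with X + Y > 11: (4,8), (5,7), (5,8), (6,6), (6,7), (6,8), each with probability 1/48.
E[X·Y | X + Y > 11] = (32 + 35 + 40 + 36 + 42 + 48) / 6 = 233/6.

233/6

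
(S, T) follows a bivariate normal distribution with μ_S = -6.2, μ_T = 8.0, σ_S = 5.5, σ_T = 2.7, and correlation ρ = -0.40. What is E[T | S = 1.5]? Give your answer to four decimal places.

6.4880

For a bivariate normal, E[T | S=x] = μ_T + ρ·(σ_T/σ_S)·(x − μ_S).
E[T | S=1.5] = 8.0 + (-0.40)·(2.7/5.5)·(1.5 − (-6.2)) = 8.0 + (-0.19636)·(7.7) = 6.4880.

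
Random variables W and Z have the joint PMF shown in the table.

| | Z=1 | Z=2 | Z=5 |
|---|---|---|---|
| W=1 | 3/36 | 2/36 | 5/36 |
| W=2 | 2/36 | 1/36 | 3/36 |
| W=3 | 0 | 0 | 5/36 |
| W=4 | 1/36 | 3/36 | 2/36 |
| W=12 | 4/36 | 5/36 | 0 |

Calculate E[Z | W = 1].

16/5

P(W = 1) = 5/18.
Σ Z·P over the event = 1·(3/36) + 2·(2/36) + 5·(5/36) = 8/9.
E[Z | W = 1] = (8/9) / (5/18) = 16/5.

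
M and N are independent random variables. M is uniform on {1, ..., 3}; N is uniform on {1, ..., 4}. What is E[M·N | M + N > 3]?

Outcomes with M + N > 3: (1,3), (1,4), (2,2), (2,3), (2,4), (3,1), (3,2), (3,3), (3,4), each with probability 1/12.
E[M·N | M + N > 3] = (3 + 4 + 4 + 6 + 8 + 3 + 6 + 9 + 12) / 9 = 55/9.

55/9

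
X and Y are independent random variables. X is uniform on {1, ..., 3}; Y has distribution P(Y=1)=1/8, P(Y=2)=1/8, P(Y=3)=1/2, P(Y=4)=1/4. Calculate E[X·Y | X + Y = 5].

38/7

P(X + Y = 5) = 7/24.
Summing XY·P(x,y) over outcomes with X + Y = 5 gives 19/12.
E[X·Y | X + Y = 5] = (19/12) / (7/24) = 38/7.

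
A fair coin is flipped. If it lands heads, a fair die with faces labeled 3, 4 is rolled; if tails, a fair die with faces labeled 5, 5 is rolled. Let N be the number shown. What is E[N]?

17/4

E[N | heads] = (3+4)/2 = 7/2.
E[N | tails] = (5+5)/2 = 5.
By the law of total expectation,
E[N] = (1/2)·(7/2) + (1/2)·(5) = 17/4.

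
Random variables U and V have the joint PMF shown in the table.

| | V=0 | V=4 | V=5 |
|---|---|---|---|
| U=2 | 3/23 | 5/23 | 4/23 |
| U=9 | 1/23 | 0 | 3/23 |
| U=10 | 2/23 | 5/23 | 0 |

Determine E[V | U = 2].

10/3

P(U = 2) = 12/23.
Σ V·P over the event = 0·(3/23) + 4·(5/23) + 5·(4/23) = 40/23.
E[V | U = 2] = (40/23) / (12/23) = 10/3.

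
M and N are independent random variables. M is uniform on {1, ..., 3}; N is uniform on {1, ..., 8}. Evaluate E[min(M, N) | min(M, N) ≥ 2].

17/7

P(min(M, N) ≥ 2) = 7/12.
Summing min(M,N)·P(x,y) over outcomes with min(M, N) ≥ 2 gives 17/12.
E[min(M, N) | min(M, N) ≥ 2] = (17/12) / (7/12) = 17/7.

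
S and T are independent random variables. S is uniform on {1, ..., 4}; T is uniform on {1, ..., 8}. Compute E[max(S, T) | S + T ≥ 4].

149/29

P(S + T ≥ 4) = 29/32.
Summing max(S,T)·P(x,y) over outcomes with S + T ≥ 4 gives 149/32.
E[max(S, T) | S + T ≥ 4] = (149/32) / (29/32) = 149/29.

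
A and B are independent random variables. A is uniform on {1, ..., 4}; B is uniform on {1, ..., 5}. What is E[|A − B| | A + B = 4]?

4/3

P(A + B = 4) = 3/20.
Summing |A−B|·P(x,y) over outcomes with A + B = 4 gives 1/5.
E[|A − B| | A + B = 4] = (1/5) / (3/20) = 4/3.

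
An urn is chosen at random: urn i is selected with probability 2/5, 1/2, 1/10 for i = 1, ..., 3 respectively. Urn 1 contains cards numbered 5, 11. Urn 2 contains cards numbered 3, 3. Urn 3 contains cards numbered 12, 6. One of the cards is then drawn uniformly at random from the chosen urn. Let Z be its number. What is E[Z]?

28/5

E[Z | urn 1] = (5+11)/2 = 8.
E[Z | urn 2] = (3+3)/2 = 3.
E[Z | urn 3] = (12+6)/2 = 9.
E[Z] = (2/5)·(8) + (1/2)·(3) + (1/10)·(9) = 28/5.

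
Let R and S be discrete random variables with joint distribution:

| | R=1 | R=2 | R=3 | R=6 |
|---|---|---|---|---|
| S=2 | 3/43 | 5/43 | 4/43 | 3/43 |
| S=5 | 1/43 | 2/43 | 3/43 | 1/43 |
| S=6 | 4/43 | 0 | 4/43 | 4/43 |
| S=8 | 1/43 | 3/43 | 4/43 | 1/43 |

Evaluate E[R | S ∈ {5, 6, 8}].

P(S ∈ {5, 6, 8}) = 28/43.
Summing R·P(R=x,S=y) over the conditioning event gives 85/43.
E[R | S ∈ {5, 6, 8}] = (85/43) / (28/43) = 85/28.

85/28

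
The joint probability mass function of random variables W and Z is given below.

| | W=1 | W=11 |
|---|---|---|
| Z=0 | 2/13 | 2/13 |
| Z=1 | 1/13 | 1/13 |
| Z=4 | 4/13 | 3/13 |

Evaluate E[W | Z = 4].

P(Z = 4) = 7/13.
Σ W·P over the event = 1·(4/13) + 11·(3/13) = 37/13.
E[W | Z = 4] = (37/13) / (7/13) = 37/7.

37/7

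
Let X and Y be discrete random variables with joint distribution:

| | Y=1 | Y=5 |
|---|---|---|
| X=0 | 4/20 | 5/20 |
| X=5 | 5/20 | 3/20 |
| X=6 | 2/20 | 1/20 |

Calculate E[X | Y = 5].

P(Y = 5) = 9/20.
Σ X·P over the event = 0·(5/20) + 5·(3/20) + 6·(1/20) = 21/20.
E[X | Y = 5] = (21/20) / (9/20) = 7/3.

7/3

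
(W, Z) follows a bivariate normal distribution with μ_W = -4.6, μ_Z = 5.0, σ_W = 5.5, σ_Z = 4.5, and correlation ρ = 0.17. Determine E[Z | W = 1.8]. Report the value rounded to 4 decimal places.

5.8902

E[Z | W=x] = μ_Z + ρ(σ_Z/σ_W)(x − μ_W) for jointly normal variables.
E[Z | W=1.8] = 5.0 + (0.17)·(4.5/5.5)·(1.8 − (-4.6)) = 5.0 + (0.13909)·(6.4) = 5.8902.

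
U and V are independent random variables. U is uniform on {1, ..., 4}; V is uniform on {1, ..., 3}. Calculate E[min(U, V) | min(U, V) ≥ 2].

P(min(U, V) ≥ 2) = 1/2.
Summing min(U,V)·P(x,y) over outcomes with min(U, V) ≥ 2 gives 7/6.
E[min(U, V) | min(U, V) ≥ 2] = (7/6) / (1/2) = 7/3.

7/3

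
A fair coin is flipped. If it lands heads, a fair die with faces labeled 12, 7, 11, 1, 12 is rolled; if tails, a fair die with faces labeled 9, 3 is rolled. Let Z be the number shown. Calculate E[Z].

E[Z | heads] = (12+7+11+1+12)/5 = 43/5.
E[Z | tails] = (9+3)/2 = 6.
E[Z] = (1/2)·(43/5) + (1/2)·(6) = 73/10.

73/10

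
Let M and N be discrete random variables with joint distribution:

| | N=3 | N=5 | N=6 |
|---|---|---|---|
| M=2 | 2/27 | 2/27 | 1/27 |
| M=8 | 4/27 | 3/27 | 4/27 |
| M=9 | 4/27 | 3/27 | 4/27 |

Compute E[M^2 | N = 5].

P(N = 5) = 8/27.
Σ M^2·P over the event = 4·(2/27) + 64·(3/27) + 81·(3/27) = 443/27.
E[M^2 | N = 5] = (443/27) / (8/27) = 443/8.

443/8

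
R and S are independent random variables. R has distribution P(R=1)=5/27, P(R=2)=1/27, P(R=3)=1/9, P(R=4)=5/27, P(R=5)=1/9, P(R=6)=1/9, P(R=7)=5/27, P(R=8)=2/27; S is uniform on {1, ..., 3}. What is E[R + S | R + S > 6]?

P(R + S > 6) = 41/81.
Summing (R+S)·P(x,y) over outcomes with R + S > 6 gives 347/81.
E[R + S | R + S > 6] = (347/81) / (41/81) = 347/41.

347/41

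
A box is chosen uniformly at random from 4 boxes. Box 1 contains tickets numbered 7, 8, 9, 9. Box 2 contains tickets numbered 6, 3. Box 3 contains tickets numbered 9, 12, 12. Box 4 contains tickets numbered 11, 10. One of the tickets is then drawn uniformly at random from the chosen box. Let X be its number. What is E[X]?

137/16

E[X | box 1] = (7+8+9+9)/4 = 33/4.
E[X | box 2] = (6+3)/2 = 9/2.
E[X | box 3] = (9+12+12)/3 = 11.
E[X | box 4] = (11+10)/2 = 21/2.
E[X] = (1/4)·(33/4) + (1/4)·(9/2) + (1/4)·(11) + (1/4)·(21/2) = 137/16.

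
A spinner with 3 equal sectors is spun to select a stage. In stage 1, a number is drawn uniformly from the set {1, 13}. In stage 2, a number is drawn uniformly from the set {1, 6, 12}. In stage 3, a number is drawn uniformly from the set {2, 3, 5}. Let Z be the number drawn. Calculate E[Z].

50/9

E[Z | stage 1] = (1+13)/2 = 7.
E[Z | stage 2] = (1+6+12)/3 = 19/3.
E[Z | stage 3] = (2+3+5)/3 = 10/3.
E[Z] = (1/3)·(7) + (1/3)·(19/3) + (1/3)·(10/3) = 50/9.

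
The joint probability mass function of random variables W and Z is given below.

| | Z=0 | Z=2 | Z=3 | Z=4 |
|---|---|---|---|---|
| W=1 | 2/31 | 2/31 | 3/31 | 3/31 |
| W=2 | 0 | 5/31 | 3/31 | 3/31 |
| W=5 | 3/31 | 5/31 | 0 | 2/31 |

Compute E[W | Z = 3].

3/2

P(Z = 3) = 6/31.
Σ W·P over the event = 1·(3/31) + 2·(3/31) = 9/31.
E[W | Z = 3] = (9/31) / (6/31) = 3/2.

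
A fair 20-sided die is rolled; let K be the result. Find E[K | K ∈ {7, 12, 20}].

13

P(K ∈ {7, 12, 20}) = 3/20.
Σ over the event: 7·1/20 + 12·1/20 + 20·1/20 = 39/20.
E[K | K ∈ {7, 12, 20}] = (39/20) / (3/20) = 13.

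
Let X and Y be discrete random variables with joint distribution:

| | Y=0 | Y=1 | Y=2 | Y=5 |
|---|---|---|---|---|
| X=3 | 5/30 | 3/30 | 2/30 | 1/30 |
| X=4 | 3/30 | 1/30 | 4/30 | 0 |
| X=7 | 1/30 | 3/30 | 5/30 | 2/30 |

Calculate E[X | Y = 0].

34/9

P(Y = 0) = 3/10.
Σ X·P over the event = 3·(5/30) + 4·(3/30) + 7·(1/30) = 17/15.
E[X | Y = 0] = (17/15) / (3/10) = 34/9.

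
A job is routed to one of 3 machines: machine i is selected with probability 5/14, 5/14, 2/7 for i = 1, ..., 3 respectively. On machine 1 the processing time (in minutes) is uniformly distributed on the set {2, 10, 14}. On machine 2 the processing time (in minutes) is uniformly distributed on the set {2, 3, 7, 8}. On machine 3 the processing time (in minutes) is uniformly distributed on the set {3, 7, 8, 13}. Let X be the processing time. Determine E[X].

E[X | machine 1] = (2+10+14)/3 = 26/3.
E[X | machine 2] = (2+3+7+8)/4 = 5.
E[X | machine 3] = (3+7+8+13)/4 = 31/4.
E[X] = (5/14)·(26/3) + (5/14)·(5) + (2/7)·(31/4) = 149/21.

149/21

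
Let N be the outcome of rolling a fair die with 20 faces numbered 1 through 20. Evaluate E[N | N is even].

Given N is even, N is equally likely to be any of {2, 4, 6, 8, 10, 12, 14, 16, 18, 20}.
E[N | N is even] = (2 + 4 + 6 + 8 + 10 + 12 + 14 + 16 + 18 + 20) / 10 = 11.

11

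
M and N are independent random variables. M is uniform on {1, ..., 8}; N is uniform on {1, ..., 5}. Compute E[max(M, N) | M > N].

29/5

P(M > N) = 5/8.
Summing max(M,N)·P(x,y) over outcomes with M > N gives 29/8.
E[max(M, N) | M > N] = (29/8) / (5/8) = 29/5.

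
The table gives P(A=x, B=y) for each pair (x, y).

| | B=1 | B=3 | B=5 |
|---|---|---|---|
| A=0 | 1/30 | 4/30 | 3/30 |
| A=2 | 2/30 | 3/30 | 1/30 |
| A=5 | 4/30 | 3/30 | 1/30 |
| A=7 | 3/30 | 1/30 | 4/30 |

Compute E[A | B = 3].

28/11

P(B = 3) = 11/30.
Σ A·P over the event = 0·(4/30) + 2·(3/30) + 5·(3/30) + 7·(1/30) = 14/15.
E[A | B = 3] = (14/15) / (11/30) = 28/11.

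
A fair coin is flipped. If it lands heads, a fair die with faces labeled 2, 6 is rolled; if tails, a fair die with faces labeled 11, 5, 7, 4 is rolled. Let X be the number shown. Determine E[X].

E[X | heads] = (2+6)/2 = 4.
E[X | tails] = (11+5+7+4)/4 = 27/4.
E[X] = (1/2)·(4) + (1/2)·(27/4) = 43/8.

43/8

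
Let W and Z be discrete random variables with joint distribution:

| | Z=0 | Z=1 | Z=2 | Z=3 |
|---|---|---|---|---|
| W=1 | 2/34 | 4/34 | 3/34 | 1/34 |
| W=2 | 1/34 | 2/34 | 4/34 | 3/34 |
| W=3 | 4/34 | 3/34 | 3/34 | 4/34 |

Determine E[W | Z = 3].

P(Z = 3) = 4/17.
Σ W·P over the event = 1·(1/34) + 2·(3/34) + 3·(4/34) = 19/34.
E[W | Z = 3] = (19/34) / (4/17) = 19/8.

19/8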